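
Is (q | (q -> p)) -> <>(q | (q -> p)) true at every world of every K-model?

Not valid

Tableau for the negation ~((q | (q -> p)) -> <>(q | (q -> p))):
1. ~((q | (q -> p)) -> <>(q | (q -> p))), w0
2. q | (q -> p), w0
3. ~<>(q | (q -> p)), w0
4. q -> p, w0
5. p, w0
The negation has an open branch (countermodel exists).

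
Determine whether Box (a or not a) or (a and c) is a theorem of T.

Valid

Tableau for the negation not (Box (a or not a) or (a and c)):
1. not (Box (a or not a) or (a and c)), 0
2. not Box (a or not a), 0   [neg-or-rule on 1]
3. not (a and c), 0   [neg-or-rule on 1]
4. not c, 0   [neg-and-rule on 3 (branches; this branch)]
5. not (a or not a), 1   [neg-Box-rule on 2: fresh world 1, 0R1]
6. not a, 1   [neg-or-rule on 5]
7. a, 1   [neg-or-rule on 5]
Accessibility: 0R0, 0R1, 1R1
Branch closes: a and not a both at 1.
Every branch of the negation's tableau closes; the branch above is one of them.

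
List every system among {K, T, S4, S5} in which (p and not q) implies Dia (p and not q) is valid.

T, S4, S5

K-tableau for the negation not ((p and not q) implies Dia (p and not q)):
1. not ((p and not q) implies Dia (p and not q)), 0
2. p and not q, 0
3. not Dia (p and not q), 0
4. p, 0
5. not q, 0
Complete open branch: countermodel on a K-frame, so not valid in K.
T-tableau for the negation not ((p and not q) implies Dia (p and not q)):
1. not ((p and not q) implies Dia (p and not q)), 0
2. p and not q, 0
3. not Dia (p and not q), 0
4. p, 0
5. not q, 0
6. not (p and not q), 0
7. q, 0
Accessibility: 0R0
Branch closes: q and not q both at 0.
Every branch closes (one shown): valid in T, hence also in S4, S5 (every theorem of T is a theorem of S4 and S5).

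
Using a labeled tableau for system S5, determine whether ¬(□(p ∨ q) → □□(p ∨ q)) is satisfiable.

Unsatisfiable

1. ¬(□(p ∨ q) → □□(p ∨ q)), u
2. □(p ∨ q), u
3. ¬□□(p ∨ q), u
4. p ∨ q, u
5. q, u
6. ¬□(p ∨ q), v
7. p ∨ q, v
8. q, v
9. ¬(p ∨ q), w
10. ¬p, w
11. ¬q, w
12. p ∨ q, w
13. q, w
Accessibility: uRu, uRv, uRw, vRu, vRv, vRw, wRu, wRv, wRw
Branch closes: q and ¬q both at w.
Every branch closes; the branch above is one of them.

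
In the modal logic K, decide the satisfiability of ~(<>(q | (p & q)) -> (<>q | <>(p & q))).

1. ~(<>(q | (p & q)) -> (<>q | <>(p & q))), 0
2. <>(q | (p & q)), 0   [~->-rule on 1]
3. ~(<>q | <>(p & q)), 0   [~->-rule on 1]
4. ~<>q, 0   [~|-rule on 3]
5. ~<>(p & q), 0   [~|-rule on 3]
6. q | (p & q), 1   [<>-rule on 2: fresh world 1, 0R1]
7. ~q, 1   [~<>-rule on 4 via 0R1]
8. ~(p & q), 1   [~<>-rule on 5 via 0R1]
9. p & q, 1   [|-rule on 6 (branches; this branch)]
10. p, 1   [&-rule on 9]
11. q, 1   [&-rule on 9]
Accessibility: 0R1
Branch closes: q and ~q both at 1.
All branches of the tableau close; one closing branch shown above.

Unsatisfiable (every branch closes)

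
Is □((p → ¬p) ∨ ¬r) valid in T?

Not valid

Tableau for the negation ¬□((p → ¬p) ∨ ¬r):
1. ¬□((p → ¬p) ∨ ¬r), 0
2. ¬((p → ¬p) ∨ ¬r), 1   [¬□-rule on 1: fresh world 1, 0R1]
3. ¬(p → ¬p), 1   [¬∨-rule on 2]
4. r, 1   [¬∨-rule on 2]
5. p, 1   [¬→-rule on 3]
Accessibility: 0R0, 0R1, 1R1
The negation has an open branch (countermodel exists).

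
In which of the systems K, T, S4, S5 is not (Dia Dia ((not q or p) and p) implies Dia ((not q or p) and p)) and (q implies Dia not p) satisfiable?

K, T

S4-tableau for the formula:
1. not (Dia Dia ((not q or p) and p) implies Dia ((not q or p) and p)) and (q implies Dia not p), u
2. not (Dia Dia ((not q or p) and p) implies Dia ((not q or p) and p)), u
3. q implies Dia not p, u
4. Dia Dia ((not q or p) and p), u
5. not Dia ((not q or p) and p), u
6. not ((not q or p) and p), u
7. Dia not p, u
8. not (not q or p), u
9. q, u
10. not p, u
11. Dia ((not q or p) and p), v
12. not ((not q or p) and p), v
13. not (not q or p), v
14. q, v
15. not p, v
16. not p, w
17. not ((not q or p) and p), w
18. not (not q or p), w
19. q, w
20. (not q or p) and p, x
21. not q or p, x
22. p, x
23. not ((not q or p) and p), x
24. not (not q or p), x
25. q, x
26. not p, x
Accessibility: uRu, uRv, uRw, uRx, vRv, vRx, wRw, xRx
Branch closes: p and not p both at x.
Every branch closes (one shown): unsatisfiable in S4, hence also in S5 (every S5-frame is an S4-frame).
T-tableau for the formula:
1. not (Dia Dia ((not q or p) and p) implies Dia ((not q or p) and p)) and (q implies Dia not p), u
2. not (Dia Dia ((not q or p) and p) implies Dia ((not q or p) and p)), u
3. q implies Dia not p, u
4. Dia Dia ((not q or p) and p), u
5. not Dia ((not q or p) and p), u
6. not ((not q or p) and p), u
7. Dia not p, u
8. not p, u
9. Dia ((not q or p) and p), v
10. not ((not q or p) and p), v
11. not p, v
12. not p, w
13. not ((not q or p) and p), w
14. (not q or p) and p, x
15. not q or p, x
16. p, x
Accessibility: uRu, uRv, uRw, vRv, vRx, wRw, xRx
Complete open branch: satisfiable in T, hence also in K (this T-model is also a K-model).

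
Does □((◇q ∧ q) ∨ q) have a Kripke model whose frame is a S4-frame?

Satisfiable (open branch found)

1. □((◇q ∧ q) ∨ q), u
2. (◇q ∧ q) ∨ q, u   [□-rule on 1 via uRu]
3. q, u   [∨-rule on 2 (branches; this branch)]
Accessibility: uRu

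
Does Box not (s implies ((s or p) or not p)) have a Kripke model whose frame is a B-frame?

Unsatisfiable

1. Box not (s implies ((s or p) or not p)), 0
2. not (s implies ((s or p) or not p)), 0
3. s, 0
4. not ((s or p) or not p), 0
5. not (s or p), 0
6. p, 0
7. not s, 0
8. not p, 0
Accessibility: 0R0
Branch closes: s and not s both at 0.
(One branch shown.) All branches close.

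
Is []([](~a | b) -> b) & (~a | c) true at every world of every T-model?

Tableau for the negation ~([]([](~a | b) -> b) & (~a | c)):
1. ~([]([](~a | b) -> b) & (~a | c)), 0
2. ~(~a | c), 0
3. a, 0
4. ~c, 0
Accessibility: 0R0
The negation has an open branch (countermodel exists).

No, not valid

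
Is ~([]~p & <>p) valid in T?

Tableau for the negation []~p & <>p:
1. []~p & <>p, u
2. []~p, u
3. <>p, u
4. ~p, u
5. p, v
6. ~p, v
Accessibility: uRu, uRv, vRv
Branch closes: p and ~p both at v.
Every branch of the negation's tableau closes; the branch above is one of them.

Yes, valid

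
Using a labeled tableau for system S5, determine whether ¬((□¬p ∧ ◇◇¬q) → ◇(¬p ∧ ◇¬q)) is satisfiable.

No, unsatisfiable

1. ¬((□¬p ∧ ◇◇¬q) → ◇(¬p ∧ ◇¬q)), 0
2. □¬p ∧ ◇◇¬q, 0
3. ¬◇(¬p ∧ ◇¬q), 0
4. □¬p, 0
5. ◇◇¬q, 0
6. ¬(¬p ∧ ◇¬q), 0
7. ¬p, 0
8. ¬◇¬q, 0
9. q, 0
10. ◇¬q, 1
11. ¬(¬p ∧ ◇¬q), 1
12. ¬p, 1
13. q, 1
14. ¬◇¬q, 1
15. ¬q, 2
16. ¬(¬p ∧ ◇¬q), 2
17. ¬p, 2
18. q, 2
Accessibility: 0R0, 0R1, 0R2, 1R0, 1R1, 1R2, 2R0, 2R1, 2R2
Branch closes: q and ¬q both at 2.
(One branch shown.) All branches close.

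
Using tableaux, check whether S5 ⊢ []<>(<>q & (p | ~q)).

Not valid

Tableau for the negation ~[]<>(<>q & (p | ~q)):
1. ~[]<>(<>q & (p | ~q)), w0
2. ~<>(<>q & (p | ~q)), w1
3. ~(<>q & (p | ~q)), w0
4. ~(<>q & (p | ~q)), w1
5. ~(p | ~q), w0
6. ~p, w0
7. q, w0
8. ~(p | ~q), w1
9. ~p, w1
10. q, w1
Accessibility: w0Rw0, w0Rw1, w1Rw0, w1Rw1
The negation has an open branch (countermodel exists).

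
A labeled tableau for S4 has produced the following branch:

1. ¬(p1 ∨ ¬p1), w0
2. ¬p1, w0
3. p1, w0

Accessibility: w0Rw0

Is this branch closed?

Both p1 and ¬p1 appear at w0.

Yes, closed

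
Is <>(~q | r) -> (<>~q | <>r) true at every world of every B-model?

Valid in B

Tableau for the negation ~(<>(~q | r) -> (<>~q | <>r)):
1. ~(<>(~q | r) -> (<>~q | <>r)), u
2. <>(~q | r), u
3. ~(<>~q | <>r), u
4. ~<>~q, u
5. ~<>r, u
6. q, u
7. ~r, u
8. ~q | r, v
9. q, v
10. ~r, v
11. r, v
Accessibility: uRu, uRv, vRu, vRv
Branch closes: r and ~r both at v.
Every branch of the negation's tableau closes; the branch above is one of them.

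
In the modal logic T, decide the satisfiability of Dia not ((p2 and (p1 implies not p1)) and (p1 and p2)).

1. Dia not ((p2 and (p1 implies not p1)) and (p1 and p2)), 0
2. not ((p2 and (p1 implies not p1)) and (p1 and p2)), 1   [Dia-rule on 1: fresh world 1, 0R1]
3. not (p1 and p2), 1   [neg-and-rule on 2 (branches; this branch)]
4. not p2, 1   [neg-and-rule on 3 (branches; this branch)]
Accessibility: 0R0, 0R1, 1R1

Satisfiable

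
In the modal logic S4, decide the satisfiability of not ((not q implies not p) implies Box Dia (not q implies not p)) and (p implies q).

1. not ((not q implies not p) implies Box Dia (not q implies not p)) and (p implies q), u
2. not ((not q implies not p) implies Box Dia (not q implies not p)), u
3. p implies q, u
4. not q implies not p, u
5. not Box Dia (not q implies not p), u
6. q, u
7. not p, u
8. not Dia (not q implies not p), v
9. not (not q implies not p), v
10. not q, v
11. p, v
Accessibility: uRu, uRv, vRv

Yes, satisfiable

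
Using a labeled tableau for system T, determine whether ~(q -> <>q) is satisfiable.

1. ~(q -> <>q), w0
2. q, w0   [~->-rule on 1]
3. ~<>q, w0   [~->-rule on 1]
4. ~q, w0   [~<>-rule on 3 via w0Rw0]
Accessibility: w0Rw0
Branch closes: q and ~q both at w0.
(One branch shown.) All branches close.

No, unsatisfiable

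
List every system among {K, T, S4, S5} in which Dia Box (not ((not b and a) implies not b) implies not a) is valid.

T, S4, S5

T-tableau for the negation not Dia Box (not ((not b and a) implies not b) implies not a):
1. not Dia Box (not ((not b and a) implies not b) implies not a), u
2. not Box (not ((not b and a) implies not b) implies not a), u
3. not (not ((not b and a) implies not b) implies not a), v
4. not ((not b and a) implies not b), v
5. a, v
6. not b and a, v
7. b, v
8. not b, v
Accessibility: uRu, uRv, vRv
Branch closes: b and not b both at v.
Every branch closes (one shown): valid in T, hence also in S4, S5 (every theorem of T is a theorem of S4 and S5).
K-tableau for the negation not Dia Box (not ((not b and a) implies not b) implies not a):
1. not Dia Box (not ((not b and a) implies not b) implies not a), u
Complete open branch: countermodel on a K-frame, so not valid in K.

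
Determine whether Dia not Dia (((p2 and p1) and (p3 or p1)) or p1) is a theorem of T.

Tableau for the negation not Dia not Dia (((p2 and p1) and (p3 or p1)) or p1):
1. not Dia not Dia (((p2 and p1) and (p3 or p1)) or p1), u
2. Dia (((p2 and p1) and (p3 or p1)) or p1), u
3. ((p2 and p1) and (p3 or p1)) or p1, v
4. Dia (((p2 and p1) and (p3 or p1)) or p1), v
5. p1, v
6. ((p2 and p1) and (p3 or p1)) or p1, w
7. p1, w
Accessibility: uRu, uRv, vRv, vRw, wRw
The negation has an open branch (countermodel exists).

No, not valid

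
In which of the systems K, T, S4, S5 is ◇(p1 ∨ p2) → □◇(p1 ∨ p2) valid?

S4-tableau for the negation ¬(◇(p1 ∨ p2) → □◇(p1 ∨ p2)):
1. ¬(◇(p1 ∨ p2) → □◇(p1 ∨ p2)), w0
2. ◇(p1 ∨ p2), w0
3. ¬□◇(p1 ∨ p2), w0
4. p1 ∨ p2, w1
5. p2, w1
6. ¬◇(p1 ∨ p2), w2
7. ¬(p1 ∨ p2), w2
8. ¬p1, w2
9. ¬p2, w2
Accessibility: w0Rw0, w0Rw1, w0Rw2, w1Rw1, w2Rw2
Complete open branch: countermodel on an S4-frame, so not valid in S4, nor in K, T (the same frame is also a K-frame and a T-frame).
S5-tableau for the negation ¬(◇(p1 ∨ p2) → □◇(p1 ∨ p2)):
1. ¬(◇(p1 ∨ p2) → □◇(p1 ∨ p2)), w0
2. ◇(p1 ∨ p2), w0
3. ¬□◇(p1 ∨ p2), w0
4. p1 ∨ p2, w1
5. p2, w1
6. ¬◇(p1 ∨ p2), w2
7. ¬(p1 ∨ p2), w0
8. ¬p1, w0
9. ¬p2, w0
10. ¬(p1 ∨ p2), w1
11. ¬p1, w1
12. ¬p2, w1
Accessibility: w0Rw0, w0Rw1, w0Rw2, w1Rw0, w1Rw1, w1Rw2, w2Rw0, w2Rw1, w2Rw2
Branch closes: p2 and ¬p2 both at w1.
Every branch closes (one shown): valid in S5.

S5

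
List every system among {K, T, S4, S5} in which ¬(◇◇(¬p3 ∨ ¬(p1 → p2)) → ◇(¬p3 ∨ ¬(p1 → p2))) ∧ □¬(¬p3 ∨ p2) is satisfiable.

T-tableau for the formula:
1. ¬(◇◇(¬p3 ∨ ¬(p1 → p2)) → ◇(¬p3 ∨ ¬(p1 → p2))) ∧ □¬(¬p3 ∨ p2), 0
2. ¬(◇◇(¬p3 ∨ ¬(p1 → p2)) → ◇(¬p3 ∨ ¬(p1 → p2))), 0   [∧-rule on 1]
3. □¬(¬p3 ∨ p2), 0   [∧-rule on 1]
4. ◇◇(¬p3 ∨ ¬(p1 → p2)), 0   [¬→-rule on 2]
5. ¬◇(¬p3 ∨ ¬(p1 → p2)), 0   [¬→-rule on 2]
6. ¬(¬p3 ∨ p2), 0   [□-rule on 3 via 0R0]
7. p3, 0   [¬∨-rule on 6]
8. ¬p2, 0   [¬∨-rule on 6]
9. ¬(¬p3 ∨ ¬(p1 → p2)), 0   [¬◇-rule on 5 via 0R0]
10. p1 → p2, 0   [¬∨-rule on 9]
11. ¬p1, 0   [→-rule on 10 (branches; this branch)]
12. ◇(¬p3 ∨ ¬(p1 → p2)), 1   [◇-rule on 4: fresh world 1, 0R1]
13. ¬(¬p3 ∨ p2), 1   [□-rule on 3 via 0R1]
14. p3, 1   [¬∨-rule on 13]
15. ¬p2, 1   [¬∨-rule on 13]
16. ¬(¬p3 ∨ ¬(p1 → p2)), 1   [¬◇-rule on 5 via 0R1]
17. p1 → p2, 1   [¬∨-rule on 16]
18. ¬p1, 1   [→-rule on 17 (branches; this branch)]
19. ¬p3 ∨ ¬(p1 → p2), 2   [◇-rule on 12: fresh world 2, 1R2]
20. ¬(p1 → p2), 2   [∨-rule on 19 (branches; this branch)]
21. p1, 2   [¬→-rule on 20]
22. ¬p2, 2   [¬→-rule on 20]
Accessibility: 0R0, 0R1, 1R1, 1R2, 2R2
Complete open branch: satisfiable in T, hence also in K (this T-model is also a K-model).
S4-tableau for the formula:
1. ¬(◇◇(¬p3 ∨ ¬(p1 → p2)) → ◇(¬p3 ∨ ¬(p1 → p2))) ∧ □¬(¬p3 ∨ p2), 0
2. ¬(◇◇(¬p3 ∨ ¬(p1 → p2)) → ◇(¬p3 ∨ ¬(p1 → p2))), 0   [∧-rule on 1]
3. □¬(¬p3 ∨ p2), 0   [∧-rule on 1]
4. ◇◇(¬p3 ∨ ¬(p1 → p2)), 0   [¬→-rule on 2]
5. ¬◇(¬p3 ∨ ¬(p1 → p2)), 0   [¬→-rule on 2]
6. ¬(¬p3 ∨ p2), 0   [□-rule on 3 via 0R0]
7. p3, 0   [¬∨-rule on 6]
8. ¬p2, 0   [¬∨-rule on 6]
9. ¬(¬p3 ∨ ¬(p1 → p2)), 0   [¬◇-rule on 5 via 0R0]
10. p1 → p2, 0   [¬∨-rule on 9]
11. ¬p1, 0   [→-rule on 10 (branches; this branch)]
12. ◇(¬p3 ∨ ¬(p1 → p2)), 1   [◇-rule on 4: fresh world 1, 0R1]
13. ¬(¬p3 ∨ p2), 1   [□-rule on 3 via 0R1]
14. p3, 1   [¬∨-rule on 13]
15. ¬p2, 1   [¬∨-rule on 13]
16. ¬(¬p3 ∨ ¬(p1 → p2)), 1   [¬◇-rule on 5 via 0R1]
17. p1 → p2, 1   [¬∨-rule on 16]
18. ¬p1, 1   [→-rule on 17 (branches; this branch)]
19. ¬p3 ∨ ¬(p1 → p2), 2   [◇-rule on 12: fresh world 2, 1R2]
20. ¬(¬p3 ∨ p2), 2   [□-rule on 3 via 0R2]
21. p3, 2   [¬∨-rule on 20]
22. ¬p2, 2   [¬∨-rule on 20]
23. ¬(¬p3 ∨ ¬(p1 → p2)), 2   [¬◇-rule on 5 via 0R2]
24. p1 → p2, 2   [¬∨-rule on 23]
25. ¬(p1 → p2), 2   [∨-rule on 19 (branches; this branch)]
26. p1, 2   [¬→-rule on 25]
27. p2, 2   [→-rule on 24 (branches; this branch)]
Accessibility: 0R0, 0R1, 0R2, 1R1, 1R2, 2R2
Branch closes: p2 and ¬p2 both at 2.
Every branch closes (one shown): unsatisfiable in S4, hence also in S5 (every S5-frame is an S4-frame).

K, T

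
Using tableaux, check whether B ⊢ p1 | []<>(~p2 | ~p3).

Tableau for the negation ~(p1 | []<>(~p2 | ~p3)):
1. ~(p1 | []<>(~p2 | ~p3)), w0
2. ~p1, w0
3. ~[]<>(~p2 | ~p3), w0
4. ~<>(~p2 | ~p3), w1
5. ~(~p2 | ~p3), w0
6. p2, w0
7. p3, w0
8. ~(~p2 | ~p3), w1
9. p2, w1
10. p3, w1
Accessibility: w0Rw0, w0Rw1, w1Rw0, w1Rw1
The negation has an open branch (countermodel exists).

Invalid (countermodel exists)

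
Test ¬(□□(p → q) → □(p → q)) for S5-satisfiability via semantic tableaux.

No, unsatisfiable

1. ¬(□□(p → q) → □(p → q)), u
2. □□(p → q), u
3. ¬□(p → q), u
4. □(p → q), u
5. p → q, u
6. q, u
7. ¬(p → q), v
8. p, v
9. ¬q, v
10. □(p → q), v
11. p → q, v
12. q, v
Accessibility: uRu, uRv, vRu, vRv
Branch closes: q and ¬q both at v.
(One branch shown.) All branches close.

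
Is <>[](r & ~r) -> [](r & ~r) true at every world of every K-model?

Not valid

Tableau for the negation ~(<>[](r & ~r) -> [](r & ~r)):
1. ~(<>[](r & ~r) -> [](r & ~r)), u
2. <>[](r & ~r), u   [~->-rule on 1]
3. ~[](r & ~r), u   [~->-rule on 1]
4. [](r & ~r), v   [<>-rule on 2: fresh world v, uRv]
5. ~(r & ~r), w   [~[]-rule on 3: fresh world w, uRw]
6. r, w   [~&-rule on 5 (branches; this branch)]
Accessibility: uRv, uRw
The negation has an open branch (countermodel exists).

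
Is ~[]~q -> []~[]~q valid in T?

No, not valid

Tableau for the negation ~(~[]~q -> []~[]~q):
1. ~(~[]~q -> []~[]~q), 0
2. ~[]~q, 0
3. ~[]~[]~q, 0
4. q, 1
5. []~q, 2
6. ~q, 2
Accessibility: 0R0, 0R1, 0R2, 1R1, 2R2
The negation has an open branch (countermodel exists).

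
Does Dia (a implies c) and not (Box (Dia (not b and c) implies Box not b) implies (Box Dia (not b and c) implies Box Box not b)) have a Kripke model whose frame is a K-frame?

No, unsatisfiable

1. Dia (a implies c) and not (Box (Dia (not b and c) implies Box not b) implies (Box Dia (not b and c) implies Box Box not b)), u
2. Dia (a implies c), u   [and-rule on 1]
3. not (Box (Dia (not b and c) implies Box not b) implies (Box Dia (not b and c) implies Box Box not b)), u   [and-rule on 1]
4. Box (Dia (not b and c) implies Box not b), u   [neg-implies-rule on 3]
5. not (Box Dia (not b and c) implies Box Box not b), u   [neg-implies-rule on 3]
6. Box Dia (not b and c), u   [neg-implies-rule on 5]
7. not Box Box not b, u   [neg-implies-rule on 5]
8. a implies c, v   [Dia-rule on 2: fresh world v, uRv]
9. Dia (not b and c) implies Box not b, v   [Box-rule on 4 via uRv]
10. Dia (not b and c), v   [Box-rule on 6 via uRv]
11. c, v   [implies-rule on 8 (branches; this branch)]
12. Box not b, v   [implies-rule on 9 (branches; this branch)]
13. not Box not b, w   [neg-Box-rule on 7: fresh world w, uRw]
14. Dia (not b and c) implies Box not b, w   [Box-rule on 4 via uRw]
15. Dia (not b and c), w   [Box-rule on 6 via uRw]
16. not Dia (not b and c), w   [implies-rule on 14 (branches; this branch)]
17. not b and c, x   [Dia-rule on 10: fresh world x, vRx]
18. not b, x   [and-rule on 17]
19. c, x   [and-rule on 17]
20. b, y   [neg-Box-rule on 13: fresh world y, wRy]
21. not (not b and c), y   [neg-Dia-rule on 16 via wRy]
22. not c, y   [neg-and-rule on 21 (branches; this branch)]
23. not b and c, z   [Dia-rule on 15: fresh world z, wRz]
24. not b, z   [and-rule on 23]
25. c, z   [and-rule on 23]
26. not (not b and c), z   [neg-Dia-rule on 16 via wRz]
27. not c, z   [neg-and-rule on 26 (branches; this branch)]
Accessibility: uRv, uRw, vRx, wRy, wRz
Branch closes: c and not c both at z.
All branches of the tableau close; one closing branch shown above.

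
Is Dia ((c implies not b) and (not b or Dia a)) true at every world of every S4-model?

Tableau for the negation not Dia ((c implies not b) and (not b or Dia a)):
1. not Dia ((c implies not b) and (not b or Dia a)), u
2. not ((c implies not b) and (not b or Dia a)), u
3. not (not b or Dia a), u
4. b, u
5. not Dia a, u
6. not a, u
Accessibility: uRu
The negation has an open branch (countermodel exists).

Invalid (countermodel exists)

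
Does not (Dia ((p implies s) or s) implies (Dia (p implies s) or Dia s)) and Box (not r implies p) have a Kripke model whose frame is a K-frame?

Unsatisfiable (every branch closes)

1. not (Dia ((p implies s) or s) implies (Dia (p implies s) or Dia s)) and Box (not r implies p), 0
2. not (Dia ((p implies s) or s) implies (Dia (p implies s) or Dia s)), 0   [and-rule on 1]
3. Box (not r implies p), 0   [and-rule on 1]
4. Dia ((p implies s) or s), 0   [neg-implies-rule on 2]
5. not (Dia (p implies s) or Dia s), 0   [neg-implies-rule on 2]
6. not Dia (p implies s), 0   [neg-or-rule on 5]
7. not Dia s, 0   [neg-or-rule on 5]
8. (p implies s) or s, 1   [Dia-rule on 4: fresh world 1, 0R1]
9. not r implies p, 1   [Box-rule on 3 via 0R1]
10. not (p implies s), 1   [neg-Dia-rule on 6 via 0R1]
11. p, 1   [neg-implies-rule on 10]
12. not s, 1   [neg-implies-rule on 10]
13. p implies s, 1   [or-rule on 8 (branches; this branch)]
14. s, 1   [implies-rule on 13 (branches; this branch)]
Accessibility: 0R1
Branch closes: s and not s both at 1.
All branches of the tableau close; one closing branch shown above.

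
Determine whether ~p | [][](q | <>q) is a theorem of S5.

Tableau for the negation ~(~p | [][](q | <>q)):
1. ~(~p | [][](q | <>q)), 0
2. p, 0
3. ~[][](q | <>q), 0
4. ~[](q | <>q), 1
5. ~(q | <>q), 2
6. ~q, 2
7. ~<>q, 2
8. ~q, 0
9. ~q, 1
Accessibility: 0R0, 0R1, 0R2, 1R0, 1R1, 1R2, 2R0, 2R1, 2R2
The negation has an open branch (countermodel exists).

Invalid (countermodel exists)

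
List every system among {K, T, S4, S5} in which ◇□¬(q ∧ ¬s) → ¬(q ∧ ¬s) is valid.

S5

S4-tableau for the negation ¬(◇□¬(q ∧ ¬s) → ¬(q ∧ ¬s)):
1. ¬(◇□¬(q ∧ ¬s) → ¬(q ∧ ¬s)), 0
2. ◇□¬(q ∧ ¬s), 0
3. q ∧ ¬s, 0
4. q, 0
5. ¬s, 0
6. □¬(q ∧ ¬s), 1
7. ¬(q ∧ ¬s), 1
8. s, 1
Accessibility: 0R0, 0R1, 1R1
Complete open branch: countermodel on an S4-frame, so not valid in S4, nor in K, T (the same frame is also a K-frame and a T-frame).
S5-tableau for the negation ¬(◇□¬(q ∧ ¬s) → ¬(q ∧ ¬s)):
1. ¬(◇□¬(q ∧ ¬s) → ¬(q ∧ ¬s)), 0
2. ◇□¬(q ∧ ¬s), 0
3. q ∧ ¬s, 0
4. q, 0
5. ¬s, 0
6. □¬(q ∧ ¬s), 1
7. ¬(q ∧ ¬s), 0
8. ¬(q ∧ ¬s), 1
9. s, 0
Accessibility: 0R0, 0R1, 1R0, 1R1
Branch closes: s and ¬s both at 0.
Every branch closes (one shown): valid in S5.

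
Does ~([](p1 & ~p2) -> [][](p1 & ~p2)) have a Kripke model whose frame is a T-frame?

1. ~([](p1 & ~p2) -> [][](p1 & ~p2)), w0
2. [](p1 & ~p2), w0   [~->-rule on 1]
3. ~[][](p1 & ~p2), w0   [~->-rule on 1]
4. p1 & ~p2, w0   [[]-rule on 2 via w0Rw0]
5. p1, w0   [&-rule on 4]
6. ~p2, w0   [&-rule on 4]
7. ~[](p1 & ~p2), w1   [~[]-rule on 3: fresh world w1, w0Rw1]
8. p1 & ~p2, w1   [[]-rule on 2 via w0Rw1]
9. p1, w1   [&-rule on 8]
10. ~p2, w1   [&-rule on 8]
11. ~(p1 & ~p2), w2   [~[]-rule on 7: fresh world w2, w1Rw2]
12. p2, w2   [~&-rule on 11 (branches; this branch)]
Accessibility: w0Rw0, w0Rw1, w1Rw1, w1Rw2, w2Rw2

Satisfiable (open branch found)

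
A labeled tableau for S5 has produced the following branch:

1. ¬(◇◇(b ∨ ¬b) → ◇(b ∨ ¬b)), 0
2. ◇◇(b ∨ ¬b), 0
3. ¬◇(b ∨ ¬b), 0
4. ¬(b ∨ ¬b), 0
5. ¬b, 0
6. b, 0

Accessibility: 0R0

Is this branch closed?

Both b and ¬b appear at 0.

Closed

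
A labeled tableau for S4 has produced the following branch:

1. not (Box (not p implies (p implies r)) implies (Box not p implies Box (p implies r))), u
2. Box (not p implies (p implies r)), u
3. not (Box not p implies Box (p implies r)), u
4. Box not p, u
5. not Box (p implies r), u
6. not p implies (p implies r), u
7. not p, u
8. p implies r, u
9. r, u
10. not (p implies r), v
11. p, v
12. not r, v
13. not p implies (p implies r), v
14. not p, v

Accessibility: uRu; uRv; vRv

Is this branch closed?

Both p and not p appear at v.

Closed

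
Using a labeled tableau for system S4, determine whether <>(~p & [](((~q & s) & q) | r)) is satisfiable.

1. <>(~p & [](((~q & s) & q) | r)), u
2. ~p & [](((~q & s) & q) | r), v
3. ~p, v
4. [](((~q & s) & q) | r), v
5. ((~q & s) & q) | r, v
6. r, v
Accessibility: uRu, uRv, vRv

Yes, satisfiable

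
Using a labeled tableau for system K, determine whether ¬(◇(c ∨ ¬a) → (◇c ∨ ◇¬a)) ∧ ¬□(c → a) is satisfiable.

No, unsatisfiable

1. ¬(◇(c ∨ ¬a) → (◇c ∨ ◇¬a)) ∧ ¬□(c → a), 0
2. ¬(◇(c ∨ ¬a) → (◇c ∨ ◇¬a)), 0   [∧-rule on 1]
3. ¬□(c → a), 0   [∧-rule on 1]
4. ◇(c ∨ ¬a), 0   [¬→-rule on 2]
5. ¬(◇c ∨ ◇¬a), 0   [¬→-rule on 2]
6. ¬◇c, 0   [¬∨-rule on 5]
7. ¬◇¬a, 0   [¬∨-rule on 5]
8. ¬(c → a), 1   [¬□-rule on 3: fresh world 1, 0R1]
9. c, 1   [¬→-rule on 8]
10. ¬a, 1   [¬→-rule on 8]
11. ¬c, 1   [¬◇-rule on 6 via 0R1]
Accessibility: 0R1
Branch closes: c and ¬c both at 1.
(One branch shown.) All branches close.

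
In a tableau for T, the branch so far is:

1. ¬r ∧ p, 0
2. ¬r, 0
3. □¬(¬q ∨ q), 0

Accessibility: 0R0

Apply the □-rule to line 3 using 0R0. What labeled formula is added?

¬(¬q ∨ q), 0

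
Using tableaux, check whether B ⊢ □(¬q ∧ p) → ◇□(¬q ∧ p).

Tableau for the negation ¬(□(¬q ∧ p) → ◇□(¬q ∧ p)):
1. ¬(□(¬q ∧ p) → ◇□(¬q ∧ p)), w0
2. □(¬q ∧ p), w0   [¬→-rule on 1]
3. ¬◇□(¬q ∧ p), w0   [¬→-rule on 1]
4. ¬q ∧ p, w0   [□-rule on 2 via w0Rw0]
5. ¬q, w0   [∧-rule on 4]
6. p, w0   [∧-rule on 4]
7. ¬□(¬q ∧ p), w0   [¬◇-rule on 3 via w0Rw0]
8. ¬(¬q ∧ p), w1   [¬□-rule on 7: fresh world w1, w0Rw1]
9. ¬q ∧ p, w1   [□-rule on 2 via w0Rw1]
10. ¬q, w1   [∧-rule on 9]
11. p, w1   [∧-rule on 9]
12. ¬□(¬q ∧ p), w1   [¬◇-rule on 3 via w0Rw1]
13. ¬p, w1   [¬∧-rule on 8 (branches; this branch)]
Accessibility: w0Rw0, w0Rw1, w1Rw0, w1Rw1
Branch closes: p and ¬p both at w1.
Every branch of the negation's tableau closes; the branch above is one of them.

Valid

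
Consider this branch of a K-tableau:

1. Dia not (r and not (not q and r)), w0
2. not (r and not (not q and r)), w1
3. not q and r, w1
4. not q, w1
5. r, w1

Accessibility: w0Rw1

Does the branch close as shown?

Open

No world carries both an atom and its negation.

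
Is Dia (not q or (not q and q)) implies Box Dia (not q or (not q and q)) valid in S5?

Yes, valid

Tableau for the negation not (Dia (not q or (not q and q)) implies Box Dia (not q or (not q and q))):
1. not (Dia (not q or (not q and q)) implies Box Dia (not q or (not q and q))), u
2. Dia (not q or (not q and q)), u
3. not Box Dia (not q or (not q and q)), u
4. not q or (not q and q), v
5. not q, v
6. not Dia (not q or (not q and q)), w
7. not (not q or (not q and q)), u
8. q, u
9. not (not q and q), u
10. not (not q or (not q and q)), v
11. q, v
12. not (not q and q), v
Accessibility: uRu, uRv, uRw, vRu, vRv, vRw, wRu, wRv, wRw
Branch closes: q and not q both at v.
All branches of the negation close; one closing branch shown above.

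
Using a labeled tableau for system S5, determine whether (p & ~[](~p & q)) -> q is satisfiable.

1. (p & ~[](~p & q)) -> q, u
2. q, u   [->-rule on 1 (branches; this branch)]
Accessibility: uRu

Yes, satisfiable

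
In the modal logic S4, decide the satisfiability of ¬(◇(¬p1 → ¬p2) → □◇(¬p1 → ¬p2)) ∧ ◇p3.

Satisfiable (open branch found)

1. ¬(◇(¬p1 → ¬p2) → □◇(¬p1 → ¬p2)) ∧ ◇p3, u
2. ¬(◇(¬p1 → ¬p2) → □◇(¬p1 → ¬p2)), u
3. ◇p3, u
4. ◇(¬p1 → ¬p2), u
5. ¬□◇(¬p1 → ¬p2), u
6. p3, v
7. ¬p1 → ¬p2, w
8. ¬p2, w
9. ¬◇(¬p1 → ¬p2), x
10. ¬(¬p1 → ¬p2), x
11. ¬p1, x
12. p2, x
Accessibility: uRu, uRv, uRw, uRx, vRv, wRw, xRx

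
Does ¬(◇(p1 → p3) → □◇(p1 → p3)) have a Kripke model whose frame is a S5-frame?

1. ¬(◇(p1 → p3) → □◇(p1 → p3)), 0
2. ◇(p1 → p3), 0
3. ¬□◇(p1 → p3), 0
4. p1 → p3, 1
5. p3, 1
6. ¬◇(p1 → p3), 2
7. ¬(p1 → p3), 0
8. p1, 0
9. ¬p3, 0
10. ¬(p1 → p3), 1
11. p1, 1
12. ¬p3, 1
Accessibility: 0R0, 0R1, 0R2, 1R0, 1R1, 1R2, 2R0, 2R1, 2R2
Branch closes: p3 and ¬p3 both at 1.
Every branch closes; the branch above is one of them.

Unsatisfiable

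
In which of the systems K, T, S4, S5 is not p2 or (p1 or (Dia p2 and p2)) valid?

T, S4, S5

T-tableau for the negation not (not p2 or (p1 or (Dia p2 and p2))):
1. not (not p2 or (p1 or (Dia p2 and p2))), u
2. p2, u
3. not (p1 or (Dia p2 and p2)), u
4. not p1, u
5. not (Dia p2 and p2), u
6. not Dia p2, u
7. not p2, u
Accessibility: uRu
Branch closes: p2 and not p2 both at u.
Every branch closes (one shown): valid in T, hence also in S4, S5 (every theorem of T is a theorem of S4 and S5).
K-tableau for the negation not (not p2 or (p1 or (Dia p2 and p2))):
1. not (not p2 or (p1 or (Dia p2 and p2))), u
2. p2, u
3. not (p1 or (Dia p2 and p2)), u
4. not p1, u
5. not (Dia p2 and p2), u
6. not Dia p2, u
Complete open branch: countermodel on a K-frame, so not valid in K.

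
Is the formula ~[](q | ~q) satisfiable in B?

Unsatisfiable

1. ~[](q | ~q), w0
2. ~(q | ~q), w1   [~[]-rule on 1: fresh world w1, w0Rw1]
3. ~q, w1   [~|-rule on 2]
4. q, w1   [~|-rule on 2]
Accessibility: w0Rw0, w0Rw1, w1Rw0, w1Rw1
Branch closes: q and ~q both at w1.
(One branch shown.) All branches close.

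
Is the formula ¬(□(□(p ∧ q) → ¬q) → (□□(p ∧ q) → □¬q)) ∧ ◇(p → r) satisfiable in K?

1. ¬(□(□(p ∧ q) → ¬q) → (□□(p ∧ q) → □¬q)) ∧ ◇(p → r), 0
2. ¬(□(□(p ∧ q) → ¬q) → (□□(p ∧ q) → □¬q)), 0   [∧-rule on 1]
3. ◇(p → r), 0   [∧-rule on 1]
4. □(□(p ∧ q) → ¬q), 0   [¬→-rule on 2]
5. ¬(□□(p ∧ q) → □¬q), 0   [¬→-rule on 2]
6. □□(p ∧ q), 0   [¬→-rule on 5]
7. ¬□¬q, 0   [¬→-rule on 5]
8. p → r, 1   [◇-rule on 3: fresh world 1, 0R1]
9. □(p ∧ q) → ¬q, 1   [□-rule on 4 via 0R1]
10. □(p ∧ q), 1   [□-rule on 6 via 0R1]
11. r, 1   [→-rule on 8 (branches; this branch)]
12. ¬q, 1   [→-rule on 9 (branches; this branch)]
13. q, 2   [¬□-rule on 7: fresh world 2, 0R2]
14. □(p ∧ q) → ¬q, 2   [□-rule on 4 via 0R2]
15. □(p ∧ q), 2   [□-rule on 6 via 0R2]
16. ¬□(p ∧ q), 2   [→-rule on 14 (branches; this branch)]
17. ¬(p ∧ q), 3   [¬□-rule on 16: fresh world 3, 2R3]
18. p ∧ q, 3   [□-rule on 15 via 2R3]
19. p, 3   [∧-rule on 18]
20. q, 3   [∧-rule on 18]
21. ¬q, 3   [¬∧-rule on 17 (branches; this branch)]
Accessibility: 0R1, 0R2, 2R3
Branch closes: q and ¬q both at 3.
(One branch shown.) All branches close.

No, unsatisfiable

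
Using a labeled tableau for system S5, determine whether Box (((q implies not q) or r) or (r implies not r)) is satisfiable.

1. Box (((q implies not q) or r) or (r implies not r)), u
2. ((q implies not q) or r) or (r implies not r), u
3. r implies not r, u
4. not r, u
Accessibility: uRu

Yes, satisfiable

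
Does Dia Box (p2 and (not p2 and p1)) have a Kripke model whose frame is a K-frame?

Satisfiable

1. Dia Box (p2 and (not p2 and p1)), 0
2. Box (p2 and (not p2 and p1)), 1   [Dia-rule on 1: fresh world 1, 0R1]
Accessibility: 0R1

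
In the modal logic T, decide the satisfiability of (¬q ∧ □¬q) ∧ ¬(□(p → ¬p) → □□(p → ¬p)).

1. (¬q ∧ □¬q) ∧ ¬(□(p → ¬p) → □□(p → ¬p)), 0
2. ¬q ∧ □¬q, 0   [∧-rule on 1]
3. ¬(□(p → ¬p) → □□(p → ¬p)), 0   [∧-rule on 1]
4. ¬q, 0   [∧-rule on 2]
5. □¬q, 0   [∧-rule on 2]
6. □(p → ¬p), 0   [¬→-rule on 3]
7. ¬□□(p → ¬p), 0   [¬→-rule on 3]
8. p → ¬p, 0   [□-rule on 6 via 0R0]
9. ¬p, 0   [→-rule on 8 (branches; this branch)]
10. ¬□(p → ¬p), 1   [¬□-rule on 7: fresh world 1, 0R1]
11. ¬q, 1   [□-rule on 5 via 0R1]
12. p → ¬p, 1   [□-rule on 6 via 0R1]
13. ¬p, 1   [→-rule on 12 (branches; this branch)]
14. ¬(p → ¬p), 2   [¬□-rule on 10: fresh world 2, 1R2]
15. p, 2   [¬→-rule on 14]
Accessibility: 0R0, 0R1, 1R1, 1R2, 2R2

Satisfiable (open branch found)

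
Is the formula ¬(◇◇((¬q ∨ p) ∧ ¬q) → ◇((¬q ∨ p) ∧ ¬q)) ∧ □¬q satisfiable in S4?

1. ¬(◇◇((¬q ∨ p) ∧ ¬q) → ◇((¬q ∨ p) ∧ ¬q)) ∧ □¬q, u
2. ¬(◇◇((¬q ∨ p) ∧ ¬q) → ◇((¬q ∨ p) ∧ ¬q)), u
3. □¬q, u
4. ◇◇((¬q ∨ p) ∧ ¬q), u
5. ¬◇((¬q ∨ p) ∧ ¬q), u
6. ¬q, u
7. ¬((¬q ∨ p) ∧ ¬q), u
8. ¬(¬q ∨ p), u
9. q, u
10. ¬p, u
Accessibility: uRu
Branch closes: q and ¬q both at u.
(One branch shown.) All branches close.

No, unsatisfiable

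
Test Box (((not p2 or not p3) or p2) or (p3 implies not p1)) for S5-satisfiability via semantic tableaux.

1. Box (((not p2 or not p3) or p2) or (p3 implies not p1)), u
2. ((not p2 or not p3) or p2) or (p3 implies not p1), u
3. p3 implies not p1, u
4. not p1, u
Accessibility: uRu

Satisfiable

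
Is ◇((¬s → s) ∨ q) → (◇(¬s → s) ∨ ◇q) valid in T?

Valid in T

Tableau for the negation ¬(◇((¬s → s) ∨ q) → (◇(¬s → s) ∨ ◇q)):
1. ¬(◇((¬s → s) ∨ q) → (◇(¬s → s) ∨ ◇q)), 0
2. ◇((¬s → s) ∨ q), 0
3. ¬(◇(¬s → s) ∨ ◇q), 0
4. ¬◇(¬s → s), 0
5. ¬◇q, 0
6. ¬(¬s → s), 0
7. ¬s, 0
8. ¬q, 0
9. (¬s → s) ∨ q, 1
10. ¬(¬s → s), 1
11. ¬s, 1
12. ¬q, 1
13. ¬s → s, 1
14. s, 1
Accessibility: 0R0, 0R1, 1R1
Branch closes: s and ¬s both at 1.
Every branch of the negation's tableau closes; the branch above is one of them.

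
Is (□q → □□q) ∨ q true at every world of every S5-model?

Valid

Tableau for the negation ¬((□q → □□q) ∨ q):
1. ¬((□q → □□q) ∨ q), u
2. ¬(□q → □□q), u
3. ¬q, u
4. □q, u
5. ¬□□q, u
6. q, u
Accessibility: uRu
Branch closes: q and ¬q both at u.
Every branch of the negation's tableau closes; the branch above is one of them.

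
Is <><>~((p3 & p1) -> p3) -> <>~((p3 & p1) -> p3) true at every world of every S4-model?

Tableau for the negation ~(<><>~((p3 & p1) -> p3) -> <>~((p3 & p1) -> p3)):
1. ~(<><>~((p3 & p1) -> p3) -> <>~((p3 & p1) -> p3)), w0
2. <><>~((p3 & p1) -> p3), w0   [~->-rule on 1]
3. ~<>~((p3 & p1) -> p3), w0   [~->-rule on 1]
4. (p3 & p1) -> p3, w0   [~<>-rule on 3 via w0Rw0]
5. ~(p3 & p1), w0   [->-rule on 4 (branches; this branch)]
6. ~p1, w0   [~&-rule on 5 (branches; this branch)]
7. <>~((p3 & p1) -> p3), w1   [<>-rule on 2: fresh world w1, w0Rw1]
8. (p3 & p1) -> p3, w1   [~<>-rule on 3 via w0Rw1]
9. ~(p3 & p1), w1   [->-rule on 8 (branches; this branch)]
10. ~p1, w1   [~&-rule on 9 (branches; this branch)]
11. ~((p3 & p1) -> p3), w2   [<>-rule on 7: fresh world w2, w1Rw2]
12. p3 & p1, w2   [~->-rule on 11]
13. ~p3, w2   [~->-rule on 11]
14. p3, w2   [&-rule on 12]
15. p1, w2   [&-rule on 12]
Accessibility: w0Rw0, w0Rw1, w0Rw2, w1Rw1, w1Rw2, w2Rw2
Branch closes: p3 and ~p3 both at w2.
All branches of the negation close; one closing branch shown above.

Yes, valid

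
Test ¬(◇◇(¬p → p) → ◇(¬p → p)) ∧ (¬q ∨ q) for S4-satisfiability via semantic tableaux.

1. ¬(◇◇(¬p → p) → ◇(¬p → p)) ∧ (¬q ∨ q), u
2. ¬(◇◇(¬p → p) → ◇(¬p → p)), u   [∧-rule on 1]
3. ¬q ∨ q, u   [∧-rule on 1]
4. ◇◇(¬p → p), u   [¬→-rule on 2]
5. ¬◇(¬p → p), u   [¬→-rule on 2]
6. ¬(¬p → p), u   [¬◇-rule on 5 via uRu]
7. ¬p, u   [¬→-rule on 6]
8. q, u   [∨-rule on 3 (branches; this branch)]
9. ◇(¬p → p), v   [◇-rule on 4: fresh world v, uRv]
10. ¬(¬p → p), v   [¬◇-rule on 5 via uRv]
11. ¬p, v   [¬→-rule on 10]
12. ¬p → p, w   [◇-rule on 9: fresh world w, vRw]
13. ¬(¬p → p), w   [¬◇-rule on 5 via uRw]
14. ¬p, w   [¬→-rule on 13]
15. p, w   [→-rule on 12 (branches; this branch)]
Accessibility: uRu, uRv, uRw, vRv, vRw, wRw
Branch closes: p and ¬p both at w.
Every branch closes; the branch above is one of them.

Unsatisfiable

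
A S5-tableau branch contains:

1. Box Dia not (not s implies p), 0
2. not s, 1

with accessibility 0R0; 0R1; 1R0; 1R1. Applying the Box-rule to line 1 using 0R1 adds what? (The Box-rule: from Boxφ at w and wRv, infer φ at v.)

Dia not (not s implies p), 1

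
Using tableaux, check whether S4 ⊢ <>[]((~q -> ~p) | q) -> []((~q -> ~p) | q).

Tableau for the negation ~(<>[]((~q -> ~p) | q) -> []((~q -> ~p) | q)):
1. ~(<>[]((~q -> ~p) | q) -> []((~q -> ~p) | q)), 0
2. <>[]((~q -> ~p) | q), 0   [~->-rule on 1]
3. ~[]((~q -> ~p) | q), 0   [~->-rule on 1]
4. []((~q -> ~p) | q), 1   [<>-rule on 2: fresh world 1, 0R1]
5. (~q -> ~p) | q, 1   [[]-rule on 4 via 1R1]
6. q, 1   [|-rule on 5 (branches; this branch)]
7. ~((~q -> ~p) | q), 2   [~[]-rule on 3: fresh world 2, 0R2]
8. ~(~q -> ~p), 2   [~|-rule on 7]
9. ~q, 2   [~|-rule on 7]
10. p, 2   [~->-rule on 8]
Accessibility: 0R0, 0R1, 0R2, 1R1, 2R2
The negation has an open branch (countermodel exists).

Invalid (countermodel exists)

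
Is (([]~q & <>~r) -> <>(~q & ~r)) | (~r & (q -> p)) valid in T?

Yes, valid

Tableau for the negation ~((([]~q & <>~r) -> <>(~q & ~r)) | (~r & (q -> p))):
1. ~((([]~q & <>~r) -> <>(~q & ~r)) | (~r & (q -> p))), w0
2. ~(([]~q & <>~r) -> <>(~q & ~r)), w0
3. ~(~r & (q -> p)), w0
4. []~q & <>~r, w0
5. ~<>(~q & ~r), w0
6. []~q, w0
7. <>~r, w0
8. ~(~q & ~r), w0
9. ~q, w0
10. r, w0
11. ~r, w1
12. ~(~q & ~r), w1
13. ~q, w1
14. r, w1
Accessibility: w0Rw0, w0Rw1, w1Rw1
Branch closes: r and ~r both at w1.
All branches of the negation close; one closing branch shown above.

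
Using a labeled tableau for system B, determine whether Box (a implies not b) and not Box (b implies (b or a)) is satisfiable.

Unsatisfiable (every branch closes)

1. Box (a implies not b) and not Box (b implies (b or a)), w0
2. Box (a implies not b), w0
3. not Box (b implies (b or a)), w0
4. a implies not b, w0
5. not b, w0
6. not (b implies (b or a)), w1
7. b, w1
8. not (b or a), w1
9. not b, w1
10. not a, w1
Accessibility: w0Rw0, w0Rw1, w1Rw0, w1Rw1
Branch closes: b and not b both at w1.
Every branch closes; the branch above is one of them.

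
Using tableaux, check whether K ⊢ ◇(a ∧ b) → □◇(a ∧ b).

Tableau for the negation ¬(◇(a ∧ b) → □◇(a ∧ b)):
1. ¬(◇(a ∧ b) → □◇(a ∧ b)), u
2. ◇(a ∧ b), u   [¬→-rule on 1]
3. ¬□◇(a ∧ b), u   [¬→-rule on 1]
4. a ∧ b, v   [◇-rule on 2: fresh world v, uRv]
5. a, v   [∧-rule on 4]
6. b, v   [∧-rule on 4]
7. ¬◇(a ∧ b), w   [¬□-rule on 3: fresh world w, uRw]
Accessibility: uRv, uRw
The negation has an open branch (countermodel exists).

Invalid (countermodel exists)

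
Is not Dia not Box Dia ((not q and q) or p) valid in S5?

Tableau for the negation Dia not Box Dia ((not q and q) or p):
1. Dia not Box Dia ((not q and q) or p), 0
2. not Box Dia ((not q and q) or p), 1   [Dia-rule on 1: fresh world 1, 0R1]
3. not Dia ((not q and q) or p), 2   [neg-Box-rule on 2: fresh world 2, 1R2]
4. not ((not q and q) or p), 0   [neg-Dia-rule on 3 via 2R0]
5. not (not q and q), 0   [neg-or-rule on 4]
6. not p, 0   [neg-or-rule on 4]
7. not ((not q and q) or p), 1   [neg-Dia-rule on 3 via 2R1]
8. not (not q and q), 1   [neg-or-rule on 7]
9. not p, 1   [neg-or-rule on 7]
10. not ((not q and q) or p), 2   [neg-Dia-rule on 3 via 2R2]
11. not (not q and q), 2   [neg-or-rule on 10]
12. not p, 2   [neg-or-rule on 10]
13. not q, 0   [neg-and-rule on 5 (branches; this branch)]
14. not q, 1   [neg-and-rule on 8 (branches; this branch)]
15. not q, 2   [neg-and-rule on 11 (branches; this branch)]
Accessibility: 0R0, 0R1, 0R2, 1R0, 1R1, 1R2, 2R0, 2R1, 2R2
The negation has an open branch (countermodel exists).

No, not valid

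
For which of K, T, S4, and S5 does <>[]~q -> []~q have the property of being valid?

S5

S4-tableau for the negation ~(<>[]~q -> []~q):
1. ~(<>[]~q -> []~q), u
2. <>[]~q, u
3. ~[]~q, u
4. []~q, v
5. ~q, v
6. q, w
Accessibility: uRu, uRv, uRw, vRv, wRw
Complete open branch: countermodel on an S4-frame, so not valid in S4, nor in K, T (the same frame is also a K-frame and a T-frame).
S5-tableau for the negation ~(<>[]~q -> []~q):
1. ~(<>[]~q -> []~q), u
2. <>[]~q, u
3. ~[]~q, u
4. []~q, v
5. ~q, u
6. ~q, v
7. q, w
8. ~q, w
Accessibility: uRu, uRv, uRw, vRu, vRv, vRw, wRu, wRv, wRw
Branch closes: q and ~q both at w.
Every branch closes (one shown): valid in S5.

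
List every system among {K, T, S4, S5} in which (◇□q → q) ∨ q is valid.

S5

S5-tableau for the negation ¬((◇□q → q) ∨ q):
1. ¬((◇□q → q) ∨ q), w0
2. ¬(◇□q → q), w0
3. ¬q, w0
4. ◇□q, w0
5. □q, w1
6. q, w0
Accessibility: w0Rw0, w0Rw1, w1Rw0, w1Rw1
Branch closes: q and ¬q both at w0.
Every branch closes (one shown): valid in S5.
S4-tableau for the negation ¬((◇□q → q) ∨ q):
1. ¬((◇□q → q) ∨ q), w0
2. ¬(◇□q → q), w0
3. ¬q, w0
4. ◇□q, w0
5. □q, w1
6. q, w1
Accessibility: w0Rw0, w0Rw1, w1Rw1
Complete open branch: countermodel on an S4-frame, so not valid in S4, nor in K, T (the same frame is also a K-frame and a T-frame).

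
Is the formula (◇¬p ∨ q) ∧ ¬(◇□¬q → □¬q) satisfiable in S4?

Yes, satisfiable

1. (◇¬p ∨ q) ∧ ¬(◇□¬q → □¬q), u
2. ◇¬p ∨ q, u
3. ¬(◇□¬q → □¬q), u
4. ◇□¬q, u
5. ¬□¬q, u
6. q, u
7. □¬q, v
8. ¬q, v
9. q, w
Accessibility: uRu, uRv, uRw, vRv, wRw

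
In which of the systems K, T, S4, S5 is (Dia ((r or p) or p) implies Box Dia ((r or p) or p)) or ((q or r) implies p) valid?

S5

S4-tableau for the negation not ((Dia ((r or p) or p) implies Box Dia ((r or p) or p)) or ((q or r) implies p)):
1. not ((Dia ((r or p) or p) implies Box Dia ((r or p) or p)) or ((q or r) implies p)), 0
2. not (Dia ((r or p) or p) implies Box Dia ((r or p) or p)), 0
3. not ((q or r) implies p), 0
4. Dia ((r or p) or p), 0
5. not Box Dia ((r or p) or p), 0
6. q or r, 0
7. not p, 0
8. r, 0
9. (r or p) or p, 1
10. p, 1
11. not Dia ((r or p) or p), 2
12. not ((r or p) or p), 2
13. not (r or p), 2
14. not p, 2
15. not r, 2
Accessibility: 0R0, 0R1, 0R2, 1R1, 2R2
Complete open branch: countermodel on an S4-frame, so not valid in S4, nor in K, T (the same frame is also a K-frame and a T-frame).
S5-tableau for the negation not ((Dia ((r or p) or p) implies Box Dia ((r or p) or p)) or ((q or r) implies p)):
1. not ((Dia ((r or p) or p) implies Box Dia ((r or p) or p)) or ((q or r) implies p)), 0
2. not (Dia ((r or p) or p) implies Box Dia ((r or p) or p)), 0
3. not ((q or r) implies p), 0
4. Dia ((r or p) or p), 0
5. not Box Dia ((r or p) or p), 0
6. q or r, 0
7. not p, 0
8. q, 0
9. (r or p) or p, 1
10. r or p, 1
11. r, 1
12. not Dia ((r or p) or p), 2
13. not ((r or p) or p), 0
14. not (r or p), 0
15. not r, 0
16. not ((r or p) or p), 1
17. not (r or p), 1
18. not p, 1
19. not r, 1
Accessibility: 0R0, 0R1, 0R2, 1R0, 1R1, 1R2, 2R0, 2R1, 2R2
Branch closes: r and not r both at 1.
Every branch closes (one shown): valid in S5.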